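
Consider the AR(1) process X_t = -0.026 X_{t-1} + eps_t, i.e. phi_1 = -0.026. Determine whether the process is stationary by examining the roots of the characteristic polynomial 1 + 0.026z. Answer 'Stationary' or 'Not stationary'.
\text{Stationary}

The AR(p) characteristic polynomial is P(z) = 1 + 0.026z.
Stationarity requires all roots to lie outside the unit circle, i.e. |z| > 1 for every root.
This is linear in z: 1 + (0.026) z = 0  =>  z = -1/(0.026) = -38.461538,  |z| = 38.461538.
Moduli of all roots: 38.4615.
All moduli strictly greater than 1? Yes.
Verdict: Stationary.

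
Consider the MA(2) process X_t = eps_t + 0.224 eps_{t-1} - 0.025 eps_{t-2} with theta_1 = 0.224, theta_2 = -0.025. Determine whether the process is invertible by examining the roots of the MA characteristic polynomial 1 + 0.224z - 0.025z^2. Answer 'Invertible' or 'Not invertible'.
\text{Invertible}

The MA(q) characteristic polynomial is P(z) = 1 + 0.224z - 0.025z^2.
Invertibility requires all roots to lie outside the unit circle, i.e. |z| > 1 for every root.
Set 1 + (0.224) z + (-0.025) z^2 = 0, i.e. a z^2 + b z + c = 0 with a = -0.025, b = 0.224, c = 1.
Discriminant D = b^2 - 4ac = (0.224)^2 - 4*(-0.025)*1 = 0.050176 - (-0.1) = 0.150176.
D >= 0, so the roots are real: z = (-b +/- sqrt(D)) / (2a) = (-0.224 +/- 0.387525) / (-0.05).
  z_1 = (-0.224 + 0.387525) / (-0.05) = -3.2705,   |z_1| = 3.2705.
  z_2 = (-0.224 - 0.387525) / (-0.05) = 12.2305,   |z_2| = 12.2305.
Moduli of all roots: 3.2705, 12.2305.
All moduli strictly greater than 1? Yes.
Verdict: Invertible.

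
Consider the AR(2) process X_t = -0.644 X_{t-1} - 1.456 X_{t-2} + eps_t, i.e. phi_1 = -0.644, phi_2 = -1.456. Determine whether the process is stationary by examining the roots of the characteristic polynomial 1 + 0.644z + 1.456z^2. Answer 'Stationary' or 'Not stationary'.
\text{Not stationary}

The AR(p) characteristic polynomial is P(z) = 1 + 0.644z + 1.456z^2.
Stationarity requires all roots to lie outside the unit circle, i.e. |z| > 1 for every root.
Set 1 + (0.644) z + (1.456) z^2 = 0, i.e. a z^2 + b z + c = 0 with a = 1.456, b = 0.644, c = 1.
Discriminant D = b^2 - 4ac = (0.644)^2 - 4*(1.456)*1 = 0.414736 - (5.824) = -5.409264.
D < 0, so the roots are the complex-conjugate pair z = (-b +/- i sqrt(-D)) / (2a) = -0.2212 +/- 0.7987i.
For a conjugate pair |z|^2 = z * conj(z) = (product of roots) = c/a = 1/(1.456) = 0.686813, so |z| = sqrt(0.686813) = 0.8287 for both roots.
Moduli of all roots: 0.8287, 0.8287.
All moduli strictly greater than 1? No.
Verdict: Not stationary.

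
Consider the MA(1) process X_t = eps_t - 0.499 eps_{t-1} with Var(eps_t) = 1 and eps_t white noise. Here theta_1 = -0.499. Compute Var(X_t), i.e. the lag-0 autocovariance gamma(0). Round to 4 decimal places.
\gamma(0) = 1.2490

For an MA(q) process X_t = eps_t + sum_i theta_i eps_{t-i} with
Var(eps_t) = sigma^2, the variance is
  gamma(0) = sigma^2 * (1 + sum_i theta_i^2).
  sum_i theta_i^2 = (-0.499)^2 = 0.249001.
  gamma(0) = 1 * (1 + 0.249001) = 1 * 1.249001 = 1.249001, which rounds to 1.2490.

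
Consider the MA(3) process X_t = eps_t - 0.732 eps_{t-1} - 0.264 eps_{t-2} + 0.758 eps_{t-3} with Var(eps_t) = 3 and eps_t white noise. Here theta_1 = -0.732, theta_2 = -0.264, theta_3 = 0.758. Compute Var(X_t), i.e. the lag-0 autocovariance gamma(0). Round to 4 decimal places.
\gamma(0) = 6.5403

For an MA(q) process X_t = eps_t + sum_i theta_i eps_{t-i} with
Var(eps_t) = sigma^2, the variance is
  gamma(0) = sigma^2 * (1 + sum_i theta_i^2).
  sum_i theta_i^2 = (-0.732)^2 + (-0.264)^2 + (0.758)^2 = 0.535824 + 0.069696 + 0.574564 = 1.180084.
  gamma(0) = 3 * (1 + 1.180084) = 3 * 2.180084 = 6.540252, which rounds to 6.5403.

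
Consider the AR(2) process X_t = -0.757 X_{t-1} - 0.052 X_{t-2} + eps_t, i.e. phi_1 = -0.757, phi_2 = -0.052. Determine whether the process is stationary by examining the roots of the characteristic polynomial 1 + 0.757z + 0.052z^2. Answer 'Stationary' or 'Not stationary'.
\text{Stationary}

The AR(p) characteristic polynomial is P(z) = 1 + 0.757z + 0.052z^2.
Stationarity requires all roots to lie outside the unit circle, i.e. |z| > 1 for every root.
Set 1 + (0.757) z + (0.052) z^2 = 0, i.e. a z^2 + b z + c = 0 with a = 0.052, b = 0.757, c = 1.
Discriminant D = b^2 - 4ac = (0.757)^2 - 4*(0.052)*1 = 0.573049 - (0.208) = 0.365049.
D >= 0, so the roots are real: z = (-b +/- sqrt(D)) / (2a) = (-0.757 +/- 0.604193) / (0.104).
  z_1 = (-0.757 + 0.604193) / (0.104) = -1.4693,   |z_1| = 1.4693.
  z_2 = (-0.757 - 0.604193) / (0.104) = -13.0884,   |z_2| = 13.0884.
Moduli of all roots: 1.4693, 13.0884.
All moduli strictly greater than 1? Yes.
Verdict: Stationary.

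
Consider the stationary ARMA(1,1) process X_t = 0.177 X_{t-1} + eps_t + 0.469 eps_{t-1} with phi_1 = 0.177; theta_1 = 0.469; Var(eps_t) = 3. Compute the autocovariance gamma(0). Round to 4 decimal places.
\gamma(0) = 4.2924

Multiply the model equation by X_{t-k} and take expectations. With theta_0 = psi_0 = 1 and psi_j the MA(infinity) weights, this gives
  gamma(k) - sum_i phi_i gamma(k-i) = c_k,
  c_k = sigma^2 * sum_{j=k..q} theta_j psi_{j-k}   (c_k = 0 for k > q),
using gamma(-m) = gamma(m).
psi-weights needed (psi_j = theta_j + sum_i phi_i psi_{j-i}):
  psi_1 = theta_1 + phi_1 = 0.469 + (0.177) = 0.646
Right-hand sides:
  c_0 = sigma^2 (1 + theta_1 psi_1) = 3 * (1 + (0.469)(0.646)) = 3 * 1.302974 = 3.908922
  c_1 = sigma^2 theta_1 = 3 * (0.469) = 1.407
  c_2 = 0
Equations for k = 0 and k = 1 (AR order 1):
  gamma(0) = phi_1 gamma(1) + c_0
  gamma(1) = phi_1 gamma(0) + c_1
Substituting the second into the first: gamma(0) (1 - phi_1^2) = c_0 + phi_1 c_1, so
  gamma(0) = (c_0 + phi_1 c_1) / (1 - phi_1^2) = (3.908922 + (0.177)(1.407)) / (1 - (0.177)^2) = 4.157961 / 0.968671 = 4.292439.
Therefore gamma(0) = 4.2924 (to 4 decimal places).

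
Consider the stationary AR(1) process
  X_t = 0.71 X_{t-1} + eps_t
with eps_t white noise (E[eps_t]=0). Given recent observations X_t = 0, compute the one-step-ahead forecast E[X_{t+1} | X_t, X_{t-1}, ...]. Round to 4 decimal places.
E[X_{t+1} \mid \mathcal F_t] = 0.0000

For an AR(p) model X_t = c + sum_i phi_i X_{t-i} + eps_t, the
one-step-ahead conditional mean is
  E[X_{t+1} | X_t, ...] = c + sum_i phi_i X_{t+1-i}.
Substitute known values:
  E[X_{t+1} | ...] = (0.71) * (0)
                   = 0.0000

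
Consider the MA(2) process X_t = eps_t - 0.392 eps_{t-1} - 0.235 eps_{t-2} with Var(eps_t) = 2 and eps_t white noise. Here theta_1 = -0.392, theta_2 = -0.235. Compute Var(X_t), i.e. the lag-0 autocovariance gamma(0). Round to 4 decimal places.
\gamma(0) = 2.4178

For an MA(q) process X_t = eps_t + sum_i theta_i eps_{t-i} with
Var(eps_t) = sigma^2, the variance is
  gamma(0) = sigma^2 * (1 + sum_i theta_i^2).
  sum_i theta_i^2 = (-0.392)^2 + (-0.235)^2 = 0.153664 + 0.055225 = 0.208889.
  gamma(0) = 2 * (1 + 0.208889) = 2 * 1.208889 = 2.417778, which rounds to 2.4178.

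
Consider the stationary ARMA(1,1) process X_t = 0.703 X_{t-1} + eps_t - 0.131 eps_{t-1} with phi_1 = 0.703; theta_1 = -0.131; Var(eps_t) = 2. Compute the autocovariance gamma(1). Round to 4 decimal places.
\gamma(1) = 2.0535

Multiply the model equation by X_{t-k} and take expectations. With theta_0 = psi_0 = 1 and psi_j the MA(infinity) weights, this gives
  gamma(k) - sum_i phi_i gamma(k-i) = c_k,
  c_k = sigma^2 * sum_{j=k..q} theta_j psi_{j-k}   (c_k = 0 for k > q),
using gamma(-m) = gamma(m).
psi-weights needed (psi_j = theta_j + sum_i phi_i psi_{j-i}):
  psi_1 = theta_1 + phi_1 = -0.131 + (0.703) = 0.572
Right-hand sides:
  c_0 = sigma^2 (1 + theta_1 psi_1) = 2 * (1 + (-0.131)(0.572)) = 2 * 0.925068 = 1.850136
  c_1 = sigma^2 theta_1 = 2 * (-0.131) = -0.262
  c_2 = 0
Equations for k = 0 and k = 1 (AR order 1):
  gamma(0) = phi_1 gamma(1) + c_0
  gamma(1) = phi_1 gamma(0) + c_1
Substituting the second into the first: gamma(0) (1 - phi_1^2) = c_0 + phi_1 c_1, so
  gamma(0) = (c_0 + phi_1 c_1) / (1 - phi_1^2) = (1.850136 + (0.703)(-0.262)) / (1 - (0.703)^2) = 1.66595 / 0.505791 = 3.293752.
  gamma(1) = phi_1 gamma(0) + c_1 = (0.703)(3.293752) + (-0.262) = 2.053507.
Therefore gamma(1) = 2.0535 (to 4 decimal places).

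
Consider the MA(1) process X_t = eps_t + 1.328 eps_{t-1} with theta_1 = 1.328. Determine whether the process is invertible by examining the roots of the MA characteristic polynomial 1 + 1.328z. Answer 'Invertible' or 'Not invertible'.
\text{Not invertible}

The MA(q) characteristic polynomial is P(z) = 1 + 1.328z.
Invertibility requires all roots to lie outside the unit circle, i.e. |z| > 1 for every root.
This is linear in z: 1 + (1.328) z = 0  =>  z = -1/(1.328) = -0.753012,  |z| = 0.753012.
Moduli of all roots: 0.7530.
All moduli strictly greater than 1? No.
Verdict: Not invertible.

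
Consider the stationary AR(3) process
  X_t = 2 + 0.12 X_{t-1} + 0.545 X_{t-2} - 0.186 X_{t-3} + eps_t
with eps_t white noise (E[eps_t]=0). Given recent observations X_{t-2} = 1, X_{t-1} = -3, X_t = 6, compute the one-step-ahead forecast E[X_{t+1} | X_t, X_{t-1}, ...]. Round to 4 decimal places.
E[X_{t+1} \mid \mathcal F_t] = 0.8990

For an AR(p) model X_t = c + sum_i phi_i X_{t-i} + eps_t, the
one-step-ahead conditional mean is
  E[X_{t+1} | X_t, ...] = c + sum_i phi_i X_{t+1-i}.
Substitute known values:
  E[X_{t+1} | ...] = 2 + (0.12) * (6) + (0.545) * (-3) + (-0.186) * (1)
                   = 0.8990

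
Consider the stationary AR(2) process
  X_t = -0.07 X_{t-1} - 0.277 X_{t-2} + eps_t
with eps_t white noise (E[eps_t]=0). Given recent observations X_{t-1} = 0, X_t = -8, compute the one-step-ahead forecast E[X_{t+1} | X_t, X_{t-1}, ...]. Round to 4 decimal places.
E[X_{t+1} \mid \mathcal F_t] = 0.5600

For an AR(p) model X_t = c + sum_i phi_i X_{t-i} + eps_t, the
one-step-ahead conditional mean is
  E[X_{t+1} | X_t, ...] = c + sum_i phi_i X_{t+1-i}.
Substitute known values:
  E[X_{t+1} | ...] = (-0.07) * (-8) + (-0.277) * (0)
                   = 0.5600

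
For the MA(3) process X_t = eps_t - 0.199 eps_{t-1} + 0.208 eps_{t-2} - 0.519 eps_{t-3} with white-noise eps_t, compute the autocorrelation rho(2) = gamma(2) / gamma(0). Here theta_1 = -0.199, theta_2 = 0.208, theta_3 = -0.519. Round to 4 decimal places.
\rho(2) = 0.2302

For an MA(q) process with theta_0 = 1, the autocovariance is
  gamma(k) = sigma^2 * sum_{i=0..q-k} theta_i * theta_{i+k},
and rho(k) = gamma(k) / gamma(0). Sigma^2 cancels.
  numerator   = (1)*(0.208) + (-0.199)*(-0.519) = 0.311281.
  denominator = (1)^2 + (-0.199)^2 + (0.208)^2 + (-0.519)^2 = 1.352226.
  rho(2) = 0.311281 / 1.352226 = 0.2302.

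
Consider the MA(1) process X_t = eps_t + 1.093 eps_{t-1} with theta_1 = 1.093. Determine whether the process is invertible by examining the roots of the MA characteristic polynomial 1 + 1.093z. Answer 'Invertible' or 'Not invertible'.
\text{Not invertible}

The MA(q) characteristic polynomial is P(z) = 1 + 1.093z.
Invertibility requires all roots to lie outside the unit circle, i.e. |z| > 1 for every root.
This is linear in z: 1 + (1.093) z = 0  =>  z = -1/(1.093) = -0.914913,  |z| = 0.914913.
Moduli of all roots: 0.9149.
All moduli strictly greater than 1? No.
Verdict: Not invertible.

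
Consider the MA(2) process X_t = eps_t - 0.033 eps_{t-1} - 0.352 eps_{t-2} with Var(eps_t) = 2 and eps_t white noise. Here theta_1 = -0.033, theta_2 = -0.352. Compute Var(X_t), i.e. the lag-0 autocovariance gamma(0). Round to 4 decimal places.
\gamma(0) = 2.2500

For an MA(q) process X_t = eps_t + sum_i theta_i eps_{t-i} with
Var(eps_t) = sigma^2, the variance is
  gamma(0) = sigma^2 * (1 + sum_i theta_i^2).
  sum_i theta_i^2 = (-0.033)^2 + (-0.352)^2 = 0.001089 + 0.123904 = 0.124993.
  gamma(0) = 2 * (1 + 0.124993) = 2 * 1.124993 = 2.249986, which rounds to 2.2500.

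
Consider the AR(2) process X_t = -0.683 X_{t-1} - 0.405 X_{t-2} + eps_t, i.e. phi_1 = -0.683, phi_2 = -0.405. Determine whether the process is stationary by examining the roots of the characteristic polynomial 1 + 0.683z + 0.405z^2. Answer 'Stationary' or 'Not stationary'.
\text{Stationary}

The AR(p) characteristic polynomial is P(z) = 1 + 0.683z + 0.405z^2.
Stationarity requires all roots to lie outside the unit circle, i.e. |z| > 1 for every root.
Set 1 + (0.683) z + (0.405) z^2 = 0, i.e. a z^2 + b z + c = 0 with a = 0.405, b = 0.683, c = 1.
Discriminant D = b^2 - 4ac = (0.683)^2 - 4*(0.405)*1 = 0.466489 - (1.62) = -1.153511.
D < 0, so the roots are the complex-conjugate pair z = (-b +/- i sqrt(-D)) / (2a) = -0.8432 +/- 1.3259i.
For a conjugate pair |z|^2 = z * conj(z) = (product of roots) = c/a = 1/(0.405) = 2.469136, so |z| = sqrt(2.469136) = 1.5713 for both roots.
Moduli of all roots: 1.5713, 1.5713.
All moduli strictly greater than 1? Yes.
Verdict: Stationary.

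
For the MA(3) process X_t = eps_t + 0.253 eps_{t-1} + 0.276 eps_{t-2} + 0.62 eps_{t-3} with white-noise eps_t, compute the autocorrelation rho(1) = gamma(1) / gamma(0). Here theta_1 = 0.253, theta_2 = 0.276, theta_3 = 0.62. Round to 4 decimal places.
\rho(1) = 0.3240

For an MA(q) process with theta_0 = 1, the autocovariance is
  gamma(k) = sigma^2 * sum_{i=0..q-k} theta_i * theta_{i+k},
and rho(k) = gamma(k) / gamma(0). Sigma^2 cancels.
  numerator   = (1)*(0.253) + (0.253)*(0.276) + (0.276)*(0.62) = 0.493948.
  denominator = (1)^2 + (0.253)^2 + (0.276)^2 + (0.62)^2 = 1.524585.
  rho(1) = 0.493948 / 1.524585 = 0.3240.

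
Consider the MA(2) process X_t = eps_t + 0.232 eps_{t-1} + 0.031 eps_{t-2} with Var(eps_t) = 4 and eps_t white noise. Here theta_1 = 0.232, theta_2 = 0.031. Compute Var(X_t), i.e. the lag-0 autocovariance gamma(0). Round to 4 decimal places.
\gamma(0) = 4.2191

For an MA(q) process X_t = eps_t + sum_i theta_i eps_{t-i} with
Var(eps_t) = sigma^2, the variance is
  gamma(0) = sigma^2 * (1 + sum_i theta_i^2).
  sum_i theta_i^2 = (0.232)^2 + (0.031)^2 = 0.053824 + 0.000961 = 0.054785.
  gamma(0) = 4 * (1 + 0.054785) = 4 * 1.054785 = 4.21914, which rounds to 4.2191.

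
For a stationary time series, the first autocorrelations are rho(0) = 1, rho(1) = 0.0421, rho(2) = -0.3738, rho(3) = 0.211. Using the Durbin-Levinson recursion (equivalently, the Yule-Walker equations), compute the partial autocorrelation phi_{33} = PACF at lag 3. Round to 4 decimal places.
\phi_{33} = 0.2900

The PACF at lag k is phi_{kk}, the last component of the solution
to the Yule-Walker system G_k phi = r_k where
  (G_k)_{ij} = rho(|i - j|), (r_k)_i = rho(i), i,j = 1..k.
Equivalently, Durbin-Levinson gives phi_{kk} iteratively:
  phi_{11} = rho(1)
  phi_{kk} = [rho(k) - sum_{j=1..k-1} phi_{k-1,j} rho(k-j)]
            / [1 - sum_{j=1..k-1} phi_{k-1,j} rho(j)],
  phi_{k,j} = phi_{k-1,j} - phi_{kk} phi_{k-1,k-j},  j = 1..k-1.
Step k = 1:
  phi_11 = rho(1) = 0.0421.
Step k = 2:
  phi_22 = [rho(2) - phi_11 rho(1)] / [1 - phi_11 rho(1)] = [-0.3738 - (0.0421)(0.0421)] / [1 - (0.0421)(0.0421)]
         = -0.37557241 / 0.99822759 = -0.376239.
  Update: phi_21 = phi_11 - phi_22 phi_11 = 0.0421 - (-0.376239)(0.0421) = 0.05794.
Step k = 3:
  phi_33 = [rho(3) - phi_21 rho(2) - phi_22 rho(1)] / [1 - phi_21 rho(1) - phi_22 rho(2)]
    numerator   = 0.211 - (0.05794)(-0.3738) - (-0.376239)(0.0421) = 0.24849752
    denominator = 1 - (0.05794)(0.0421) - (-0.376239)(-0.3738) = 0.8569225
  phi_33 = 0.24849752 / 0.8569225 = 0.29.
Therefore phi_{33} = 0.2900.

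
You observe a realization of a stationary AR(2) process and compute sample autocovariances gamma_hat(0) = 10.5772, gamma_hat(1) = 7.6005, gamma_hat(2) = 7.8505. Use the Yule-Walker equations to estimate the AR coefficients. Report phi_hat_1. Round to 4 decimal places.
\hat\phi_{1} = 0.3830

The Yule-Walker equations for an AR(p) process read, in matrix form,
  Gamma_p phi = r_p,   with   (Gamma_p)_{ij} = gamma(|i - j|),
                       (r_p)_i = gamma(i),   i,j = 1..p.
Substitute the sample gammas (Toeplitz matrix and right-hand side of size 2):
  Gamma_p = [[10.5772, 7.6005], [7.6005, 10.5772]]
  r_p     = [7.6005, 7.8505]
Written out:
  10.5772 phi_1 + 7.6005 phi_2 = 7.6005
  7.6005 phi_1 + 10.5772 phi_2 = 7.8505
Solve by Cramer's rule:
  det = gamma(0)^2 - gamma(1)^2 = (10.5772)^2 - (7.6005)^2 = 111.87715984 - 57.76760025 = 54.10955959
  phi_hat_1 = [gamma(1) gamma(0) - gamma(1) gamma(2)] / det = [(7.6005)(10.5772) - (7.6005)(7.8505)] / 54.10955959 = 20.72428335 / 54.10955959 = 0.383
  phi_hat_2 = [gamma(0) gamma(2) - gamma(1)^2] / det = [(10.5772)(7.8505) - (7.6005)^2] / 54.10955959 = 25.26870835 / 54.10955959 = 0.467
So phi_hat = [0.3830, 0.4670].
Therefore phi_hat_1 = 0.3830.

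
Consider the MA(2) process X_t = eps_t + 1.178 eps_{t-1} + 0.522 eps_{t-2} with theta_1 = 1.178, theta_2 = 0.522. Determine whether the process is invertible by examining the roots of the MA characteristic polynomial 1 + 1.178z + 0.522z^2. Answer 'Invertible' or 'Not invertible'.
\text{Invertible}

The MA(q) characteristic polynomial is P(z) = 1 + 1.178z + 0.522z^2.
Invertibility requires all roots to lie outside the unit circle, i.e. |z| > 1 for every root.
Set 1 + (1.178) z + (0.522) z^2 = 0, i.e. a z^2 + b z + c = 0 with a = 0.522, b = 1.178, c = 1.
Discriminant D = b^2 - 4ac = (1.178)^2 - 4*(0.522)*1 = 1.387684 - (2.088) = -0.700316.
D < 0, so the roots are the complex-conjugate pair z = (-b +/- i sqrt(-D)) / (2a) = -1.1284 +/- 0.8016i.
For a conjugate pair |z|^2 = z * conj(z) = (product of roots) = c/a = 1/(0.522) = 1.915709, so |z| = sqrt(1.915709) = 1.3841 for both roots.
Moduli of all roots: 1.3841, 1.3841.
All moduli strictly greater than 1? Yes.
Verdict: Invertible.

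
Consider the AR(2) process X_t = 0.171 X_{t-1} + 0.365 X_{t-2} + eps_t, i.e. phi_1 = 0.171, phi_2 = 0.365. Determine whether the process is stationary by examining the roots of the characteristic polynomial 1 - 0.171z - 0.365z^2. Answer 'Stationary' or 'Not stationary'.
\text{Stationary}

The AR(p) characteristic polynomial is P(z) = 1 - 0.171z - 0.365z^2.
Stationarity requires all roots to lie outside the unit circle, i.e. |z| > 1 for every root.
Set 1 + (-0.171) z + (-0.365) z^2 = 0, i.e. a z^2 + b z + c = 0 with a = -0.365, b = -0.171, c = 1.
Discriminant D = b^2 - 4ac = (-0.171)^2 - 4*(-0.365)*1 = 0.029241 - (-1.46) = 1.489241.
D >= 0, so the roots are real: z = (-b +/- sqrt(D)) / (2a) = (0.171 +/- 1.220345) / (-0.73).
  z_1 = (0.171 + 1.220345) / (-0.73) = -1.906,   |z_1| = 1.906.
  z_2 = (0.171 - 1.220345) / (-0.73) = 1.4375,   |z_2| = 1.4375.
Moduli of all roots: 1.9060, 1.4375.
All moduli strictly greater than 1? Yes.
Verdict: Stationary.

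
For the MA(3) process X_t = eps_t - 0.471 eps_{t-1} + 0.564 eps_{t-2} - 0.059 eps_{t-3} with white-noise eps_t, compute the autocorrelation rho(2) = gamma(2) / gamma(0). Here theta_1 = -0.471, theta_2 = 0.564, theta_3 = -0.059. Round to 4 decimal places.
\rho(2) = 0.3834

For an MA(q) process with theta_0 = 1, the autocovariance is
  gamma(k) = sigma^2 * sum_{i=0..q-k} theta_i * theta_{i+k},
and rho(k) = gamma(k) / gamma(0). Sigma^2 cancels.
  numerator   = (1)*(0.564) + (-0.471)*(-0.059) = 0.591789.
  denominator = (1)^2 + (-0.471)^2 + (0.564)^2 + (-0.059)^2 = 1.543418.
  rho(2) = 0.591789 / 1.543418 = 0.3834.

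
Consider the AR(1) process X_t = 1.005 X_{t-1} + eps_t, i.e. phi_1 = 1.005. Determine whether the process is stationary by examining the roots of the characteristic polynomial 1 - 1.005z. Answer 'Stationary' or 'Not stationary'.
\text{Not stationary}

The AR(p) characteristic polynomial is P(z) = 1 - 1.005z.
Stationarity requires all roots to lie outside the unit circle, i.e. |z| > 1 for every root.
This is linear in z: 1 + (-1.005) z = 0  =>  z = -1/(-1.005) = 0.995025,  |z| = 0.995025.
Moduli of all roots: 0.9950.
All moduli strictly greater than 1? No.
Verdict: Not stationary.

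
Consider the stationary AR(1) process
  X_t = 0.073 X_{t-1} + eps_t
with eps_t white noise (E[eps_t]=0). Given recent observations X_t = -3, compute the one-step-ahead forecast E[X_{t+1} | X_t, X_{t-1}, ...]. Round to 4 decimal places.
E[X_{t+1} \mid \mathcal F_t] = -0.2190

For an AR(p) model X_t = c + sum_i phi_i X_{t-i} + eps_t, the
one-step-ahead conditional mean is
  E[X_{t+1} | X_t, ...] = c + sum_i phi_i X_{t+1-i}.
Substitute known values:
  E[X_{t+1} | ...] = (0.073) * (-3)
                   = -0.2190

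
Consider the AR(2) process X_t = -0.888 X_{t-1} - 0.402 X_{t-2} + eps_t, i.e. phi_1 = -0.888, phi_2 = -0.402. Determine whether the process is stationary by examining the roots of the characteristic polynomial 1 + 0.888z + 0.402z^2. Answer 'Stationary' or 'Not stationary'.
\text{Stationary}

The AR(p) characteristic polynomial is P(z) = 1 + 0.888z + 0.402z^2.
Stationarity requires all roots to lie outside the unit circle, i.e. |z| > 1 for every root.
Set 1 + (0.888) z + (0.402) z^2 = 0, i.e. a z^2 + b z + c = 0 with a = 0.402, b = 0.888, c = 1.
Discriminant D = b^2 - 4ac = (0.888)^2 - 4*(0.402)*1 = 0.788544 - (1.608) = -0.819456.
D < 0, so the roots are the complex-conjugate pair z = (-b +/- i sqrt(-D)) / (2a) = -1.1045 +/- 1.1259i.
For a conjugate pair |z|^2 = z * conj(z) = (product of roots) = c/a = 1/(0.402) = 2.487562, so |z| = sqrt(2.487562) = 1.5772 for both roots.
Moduli of all roots: 1.5772, 1.5772.
All moduli strictly greater than 1? Yes.
Verdict: Stationary.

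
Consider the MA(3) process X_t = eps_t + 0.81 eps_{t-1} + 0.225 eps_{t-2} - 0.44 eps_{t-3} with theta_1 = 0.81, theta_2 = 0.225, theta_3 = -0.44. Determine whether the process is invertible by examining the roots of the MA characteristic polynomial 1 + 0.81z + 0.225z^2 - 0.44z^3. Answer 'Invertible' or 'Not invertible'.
\text{Invertible}

The MA(q) characteristic polynomial is P(z) = 1 + 0.81z + 0.225z^2 - 0.44z^3.
Invertibility requires all roots to lie outside the unit circle, i.e. |z| > 1 for every root.
Degree 3: look for a simple real root z0 first, then factor out (1 - z/z0) and solve the remaining quadratic.
Testing z0 = 2: P(2) = 1 + (0.81)(2) + (0.225)(2)^2 + (-0.44)(2)^3
  = 1 + (1.62) + (0.9) + (-3.52) = 0.  So z_0 = 2 is a root, |z_0| = 2.
Divide out the factor (1 - 0.5 z) = (1 - z/z0) (since 1/z0 = 0.5):
  P(z) = (1 - 0.5 z)(1 + (1.31) z + (0.88) z^2)
  [check: z-coef 1.31 - (0.5) = 0.81; z^2-coef 0.88 - (0.5)(1.31) = 0.225; z^3-coef -(0.5)(0.88) = -0.44.]
Remaining roots from the quadratic factor 1 + (1.31) z + (0.88) z^2:
  Set 1 + (1.31) z + (0.88) z^2 = 0, i.e. a z^2 + b z + c = 0 with a = 0.88, b = 1.31, c = 1.
  Discriminant D = b^2 - 4ac = (1.31)^2 - 4*(0.88)*1 = 1.7161 - (3.52) = -1.8039.
  D < 0, so the roots are the complex-conjugate pair z = (-b +/- i sqrt(-D)) / (2a) = -0.7443 +/- 0.7631i.
  For a conjugate pair |z|^2 = z * conj(z) = (product of roots) = c/a = 1/(0.88) = 1.136364, so |z| = sqrt(1.136364) = 1.066 for both roots.
Moduli of all roots: 2.0000, 1.0660, 1.0660.
All moduli strictly greater than 1? Yes.
Verdict: Invertible.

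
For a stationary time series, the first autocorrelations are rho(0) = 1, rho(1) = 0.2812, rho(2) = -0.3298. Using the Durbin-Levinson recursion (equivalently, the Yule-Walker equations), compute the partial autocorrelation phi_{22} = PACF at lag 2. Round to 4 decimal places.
\phi_{22} = -0.4440

The PACF at lag k is phi_{kk}, the last component of the solution
to the Yule-Walker system G_k phi = r_k where
  (G_k)_{ij} = rho(|i - j|), (r_k)_i = rho(i), i,j = 1..k.
Equivalently, Durbin-Levinson gives phi_{kk} iteratively:
  phi_{11} = rho(1)
  phi_{kk} = [rho(k) - sum_{j=1..k-1} phi_{k-1,j} rho(k-j)]
            / [1 - sum_{j=1..k-1} phi_{k-1,j} rho(j)],
  phi_{k,j} = phi_{k-1,j} - phi_{kk} phi_{k-1,k-j},  j = 1..k-1.
Step k = 1:
  phi_11 = rho(1) = 0.2812.
Step k = 2:
  phi_22 = [rho(2) - phi_11 rho(1)] / [1 - phi_11 rho(1)] = [-0.3298 - (0.2812)(0.2812)] / [1 - (0.2812)(0.2812)]
         = -0.40887344 / 0.92092656 = -0.444.
Therefore phi_{22} = -0.4440.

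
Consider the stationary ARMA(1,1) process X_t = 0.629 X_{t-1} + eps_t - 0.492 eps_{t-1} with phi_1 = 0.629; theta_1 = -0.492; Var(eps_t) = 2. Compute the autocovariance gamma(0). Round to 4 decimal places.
\gamma(0) = 2.0621

Multiply the model equation by X_{t-k} and take expectations. With theta_0 = psi_0 = 1 and psi_j the MA(infinity) weights, this gives
  gamma(k) - sum_i phi_i gamma(k-i) = c_k,
  c_k = sigma^2 * sum_{j=k..q} theta_j psi_{j-k}   (c_k = 0 for k > q),
using gamma(-m) = gamma(m).
psi-weights needed (psi_j = theta_j + sum_i phi_i psi_{j-i}):
  psi_1 = theta_1 + phi_1 = -0.492 + (0.629) = 0.137
Right-hand sides:
  c_0 = sigma^2 (1 + theta_1 psi_1) = 2 * (1 + (-0.492)(0.137)) = 2 * 0.932596 = 1.865192
  c_1 = sigma^2 theta_1 = 2 * (-0.492) = -0.984
  c_2 = 0
Equations for k = 0 and k = 1 (AR order 1):
  gamma(0) = phi_1 gamma(1) + c_0
  gamma(1) = phi_1 gamma(0) + c_1
Substituting the second into the first: gamma(0) (1 - phi_1^2) = c_0 + phi_1 c_1, so
  gamma(0) = (c_0 + phi_1 c_1) / (1 - phi_1^2) = (1.865192 + (0.629)(-0.984)) / (1 - (0.629)^2) = 1.246256 / 0.604359 = 2.062112.
Therefore gamma(0) = 2.0621 (to 4 decimal places).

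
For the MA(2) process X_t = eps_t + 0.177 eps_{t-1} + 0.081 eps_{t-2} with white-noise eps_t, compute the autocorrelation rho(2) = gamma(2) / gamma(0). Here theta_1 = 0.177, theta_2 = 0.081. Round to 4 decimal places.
\rho(2) = 0.0780

For an MA(q) process with theta_0 = 1, the autocovariance is
  gamma(k) = sigma^2 * sum_{i=0..q-k} theta_i * theta_{i+k},
and rho(k) = gamma(k) / gamma(0). Sigma^2 cancels.
  numerator   = (1)*(0.081) = 0.081.
  denominator = (1)^2 + (0.177)^2 + (0.081)^2 = 1.03789.
  rho(2) = 0.081 / 1.03789 = 0.0780.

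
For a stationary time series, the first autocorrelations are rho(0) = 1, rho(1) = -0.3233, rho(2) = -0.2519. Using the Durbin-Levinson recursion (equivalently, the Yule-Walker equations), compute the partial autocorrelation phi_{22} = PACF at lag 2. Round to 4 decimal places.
\phi_{22} = -0.3980

The PACF at lag k is phi_{kk}, the last component of the solution
to the Yule-Walker system G_k phi = r_k where
  (G_k)_{ij} = rho(|i - j|), (r_k)_i = rho(i), i,j = 1..k.
Equivalently, Durbin-Levinson gives phi_{kk} iteratively:
  phi_{11} = rho(1)
  phi_{kk} = [rho(k) - sum_{j=1..k-1} phi_{k-1,j} rho(k-j)]
            / [1 - sum_{j=1..k-1} phi_{k-1,j} rho(j)],
  phi_{k,j} = phi_{k-1,j} - phi_{kk} phi_{k-1,k-j},  j = 1..k-1.
Step k = 1:
  phi_11 = rho(1) = -0.3233.
Step k = 2:
  phi_22 = [rho(2) - phi_11 rho(1)] / [1 - phi_11 rho(1)] = [-0.2519 - (-0.3233)(-0.3233)] / [1 - (-0.3233)(-0.3233)]
         = -0.35642289 / 0.89547711 = -0.398.
Therefore phi_{22} = -0.3980.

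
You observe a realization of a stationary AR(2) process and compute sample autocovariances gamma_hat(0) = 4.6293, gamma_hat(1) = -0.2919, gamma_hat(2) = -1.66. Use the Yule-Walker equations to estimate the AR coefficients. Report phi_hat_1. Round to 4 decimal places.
\hat\phi_{1} = -0.0860

The Yule-Walker equations for an AR(p) process read, in matrix form,
  Gamma_p phi = r_p,   with   (Gamma_p)_{ij} = gamma(|i - j|),
                       (r_p)_i = gamma(i),   i,j = 1..p.
Substitute the sample gammas (Toeplitz matrix and right-hand side of size 2):
  Gamma_p = [[4.6293, -0.2919], [-0.2919, 4.6293]]
  r_p     = [-0.2919, -1.66]
Written out:
  4.6293 phi_1 - 0.2919 phi_2 = -0.2919
  -0.2919 phi_1 + 4.6293 phi_2 = -1.66
Solve by Cramer's rule:
  det = gamma(0)^2 - gamma(1)^2 = (4.6293)^2 - (-0.2919)^2 = 21.43041849 - 0.08520561 = 21.34521288
  phi_hat_1 = [gamma(1) gamma(0) - gamma(1) gamma(2)] / det = [(-0.2919)(4.6293) - (-0.2919)(-1.66)] / 21.34521288 = -1.83584667 / 21.34521288 = -0.086
  phi_hat_2 = [gamma(0) gamma(2) - gamma(1)^2] / det = [(4.6293)(-1.66) - (-0.2919)^2] / 21.34521288 = -7.76984361 / 21.34521288 = -0.364
So phi_hat = [-0.0860, -0.3640].
Therefore phi_hat_1 = -0.0860.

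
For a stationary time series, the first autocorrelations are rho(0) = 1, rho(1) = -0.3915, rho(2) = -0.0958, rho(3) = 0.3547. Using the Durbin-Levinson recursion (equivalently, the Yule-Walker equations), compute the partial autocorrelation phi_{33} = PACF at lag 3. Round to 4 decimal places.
\phi_{33} = 0.2469

The PACF at lag k is phi_{kk}, the last component of the solution
to the Yule-Walker system G_k phi = r_k where
  (G_k)_{ij} = rho(|i - j|), (r_k)_i = rho(i), i,j = 1..k.
Equivalently, Durbin-Levinson gives phi_{kk} iteratively:
  phi_{11} = rho(1)
  phi_{kk} = [rho(k) - sum_{j=1..k-1} phi_{k-1,j} rho(k-j)]
            / [1 - sum_{j=1..k-1} phi_{k-1,j} rho(j)],
  phi_{k,j} = phi_{k-1,j} - phi_{kk} phi_{k-1,k-j},  j = 1..k-1.
Step k = 1:
  phi_11 = rho(1) = -0.3915.
Step k = 2:
  phi_22 = [rho(2) - phi_11 rho(1)] / [1 - phi_11 rho(1)] = [-0.0958 - (-0.3915)(-0.3915)] / [1 - (-0.3915)(-0.3915)]
         = -0.24907225 / 0.84672775 = -0.294159.
  Update: phi_21 = phi_11 - phi_22 phi_11 = -0.3915 - (-0.294159)(-0.3915) = -0.506663.
Step k = 3:
  phi_33 = [rho(3) - phi_21 rho(2) - phi_22 rho(1)] / [1 - phi_21 rho(1) - phi_22 rho(2)]
    numerator   = 0.3547 - (-0.506663)(-0.0958) - (-0.294159)(-0.3915) = 0.19099858
    denominator = 1 - (-0.506663)(-0.3915) - (-0.294159)(-0.0958) = 0.77346101
  phi_33 = 0.19099858 / 0.77346101 = 0.2469.
Therefore phi_{33} = 0.2469.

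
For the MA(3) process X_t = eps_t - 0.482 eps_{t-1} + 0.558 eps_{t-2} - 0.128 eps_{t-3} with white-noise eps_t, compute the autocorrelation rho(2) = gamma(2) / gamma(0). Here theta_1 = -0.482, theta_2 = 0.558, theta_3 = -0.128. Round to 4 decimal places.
\rho(2) = 0.3972

For an MA(q) process with theta_0 = 1, the autocovariance is
  gamma(k) = sigma^2 * sum_{i=0..q-k} theta_i * theta_{i+k},
and rho(k) = gamma(k) / gamma(0). Sigma^2 cancels.
  numerator   = (1)*(0.558) + (-0.482)*(-0.128) = 0.619696.
  denominator = (1)^2 + (-0.482)^2 + (0.558)^2 + (-0.128)^2 = 1.560072.
  rho(2) = 0.619696 / 1.560072 = 0.3972.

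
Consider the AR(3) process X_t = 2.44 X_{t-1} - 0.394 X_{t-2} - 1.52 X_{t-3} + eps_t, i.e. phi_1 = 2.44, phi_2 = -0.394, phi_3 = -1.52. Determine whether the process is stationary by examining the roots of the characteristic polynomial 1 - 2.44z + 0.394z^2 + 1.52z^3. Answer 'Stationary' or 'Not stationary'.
\text{Not stationary}

The AR(p) characteristic polynomial is P(z) = 1 - 2.44z + 0.394z^2 + 1.52z^3.
Stationarity requires all roots to lie outside the unit circle, i.e. |z| > 1 for every root.
Degree 3: look for a simple real root z0 first, then factor out (1 - z/z0) and solve the remaining quadratic.
Testing z0 = 0.625: P(0.625) = 1 + (-2.44)(0.625) + (0.394)(0.625)^2 + (1.52)(0.625)^3
  = 1 + (-1.525) + (0.153906) + (0.371094) = 0.  So z_0 = 0.625 is a root, |z_0| = 0.625.
Divide out the factor (1 - 1.6 z) = (1 - z/z0) (since 1/z0 = 1.6):
  P(z) = (1 - 1.6 z)(1 + (-0.84) z + (-0.95) z^2)
  [check: z-coef -0.84 - (1.6) = -2.44; z^2-coef -0.95 - (1.6)(-0.84) = 0.394; z^3-coef -(1.6)(-0.95) = 1.52.]
Remaining roots from the quadratic factor 1 + (-0.84) z + (-0.95) z^2:
  Set 1 + (-0.84) z + (-0.95) z^2 = 0, i.e. a z^2 + b z + c = 0 with a = -0.95, b = -0.84, c = 1.
  Discriminant D = b^2 - 4ac = (-0.84)^2 - 4*(-0.95)*1 = 0.7056 - (-3.8) = 4.5056.
  D >= 0, so the roots are real: z = (-b +/- sqrt(D)) / (2a) = (0.84 +/- 2.12264) / (-1.9).
    z_1 = (0.84 + 2.12264) / (-1.9) = -1.5593,   |z_1| = 1.5593.
    z_2 = (0.84 - 2.12264) / (-1.9) = 0.6751,   |z_2| = 0.6751.
Moduli of all roots: 0.6250, 1.5593, 0.6751.
All moduli strictly greater than 1? No.
Verdict: Not stationary.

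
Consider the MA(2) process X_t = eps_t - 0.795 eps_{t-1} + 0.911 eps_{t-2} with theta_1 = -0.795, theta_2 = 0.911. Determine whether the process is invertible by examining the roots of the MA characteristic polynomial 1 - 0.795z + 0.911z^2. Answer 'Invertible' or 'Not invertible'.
\text{Invertible}

The MA(q) characteristic polynomial is P(z) = 1 - 0.795z + 0.911z^2.
Invertibility requires all roots to lie outside the unit circle, i.e. |z| > 1 for every root.
Set 1 + (-0.795) z + (0.911) z^2 = 0, i.e. a z^2 + b z + c = 0 with a = 0.911, b = -0.795, c = 1.
Discriminant D = b^2 - 4ac = (-0.795)^2 - 4*(0.911)*1 = 0.632025 - (3.644) = -3.011975.
D < 0, so the roots are the complex-conjugate pair z = (-b +/- i sqrt(-D)) / (2a) = 0.4363 +/- 0.9525i.
For a conjugate pair |z|^2 = z * conj(z) = (product of roots) = c/a = 1/(0.911) = 1.097695, so |z| = sqrt(1.097695) = 1.0477 for both roots.
Moduli of all roots: 1.0477, 1.0477.
All moduli strictly greater than 1? Yes.
Verdict: Invertible.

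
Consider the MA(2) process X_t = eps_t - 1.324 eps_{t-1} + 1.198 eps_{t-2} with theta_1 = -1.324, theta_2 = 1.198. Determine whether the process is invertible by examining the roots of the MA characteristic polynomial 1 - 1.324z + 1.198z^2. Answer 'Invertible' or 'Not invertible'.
\text{Not invertible}

The MA(q) characteristic polynomial is P(z) = 1 - 1.324z + 1.198z^2.
Invertibility requires all roots to lie outside the unit circle, i.e. |z| > 1 for every root.
Set 1 + (-1.324) z + (1.198) z^2 = 0, i.e. a z^2 + b z + c = 0 with a = 1.198, b = -1.324, c = 1.
Discriminant D = b^2 - 4ac = (-1.324)^2 - 4*(1.198)*1 = 1.752976 - (4.792) = -3.039024.
D < 0, so the roots are the complex-conjugate pair z = (-b +/- i sqrt(-D)) / (2a) = 0.5526 +/- 0.7276i.
For a conjugate pair |z|^2 = z * conj(z) = (product of roots) = c/a = 1/(1.198) = 0.834725, so |z| = sqrt(0.834725) = 0.9136 for both roots.
Moduli of all roots: 0.9136, 0.9136.
All moduli strictly greater than 1? No.
Verdict: Not invertible.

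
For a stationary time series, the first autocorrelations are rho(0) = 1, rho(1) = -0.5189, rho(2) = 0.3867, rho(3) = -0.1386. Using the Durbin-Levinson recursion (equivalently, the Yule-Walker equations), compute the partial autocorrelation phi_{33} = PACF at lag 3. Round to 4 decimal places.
\phi_{33} = 0.1590

The PACF at lag k is phi_{kk}, the last component of the solution
to the Yule-Walker system G_k phi = r_k where
  (G_k)_{ij} = rho(|i - j|), (r_k)_i = rho(i), i,j = 1..k.
Equivalently, Durbin-Levinson gives phi_{kk} iteratively:
  phi_{11} = rho(1)
  phi_{kk} = [rho(k) - sum_{j=1..k-1} phi_{k-1,j} rho(k-j)]
            / [1 - sum_{j=1..k-1} phi_{k-1,j} rho(j)],
  phi_{k,j} = phi_{k-1,j} - phi_{kk} phi_{k-1,k-j},  j = 1..k-1.
Step k = 1:
  phi_11 = rho(1) = -0.5189.
Step k = 2:
  phi_22 = [rho(2) - phi_11 rho(1)] / [1 - phi_11 rho(1)] = [0.3867 - (-0.5189)(-0.5189)] / [1 - (-0.5189)(-0.5189)]
         = 0.11744279 / 0.73074279 = 0.160717.
  Update: phi_21 = phi_11 - phi_22 phi_11 = -0.5189 - (0.160717)(-0.5189) = -0.435504.
Step k = 3:
  phi_33 = [rho(3) - phi_21 rho(2) - phi_22 rho(1)] / [1 - phi_21 rho(1) - phi_22 rho(2)]
    numerator   = -0.1386 - (-0.435504)(0.3867) - (0.160717)(-0.5189) = 0.11320543
    denominator = 1 - (-0.435504)(-0.5189) - (0.160717)(0.3867) = 0.71186774
  phi_33 = 0.11320543 / 0.71186774 = 0.159.
Therefore phi_{33} = 0.1590.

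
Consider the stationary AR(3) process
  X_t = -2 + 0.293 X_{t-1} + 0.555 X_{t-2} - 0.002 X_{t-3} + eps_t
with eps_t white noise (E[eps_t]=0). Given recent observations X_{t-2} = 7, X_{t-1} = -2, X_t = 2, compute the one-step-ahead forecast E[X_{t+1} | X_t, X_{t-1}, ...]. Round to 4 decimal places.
E[X_{t+1} \mid \mathcal F_t] = -2.5380

For an AR(p) model X_t = c + sum_i phi_i X_{t-i} + eps_t, the
one-step-ahead conditional mean is
  E[X_{t+1} | X_t, ...] = c + sum_i phi_i X_{t+1-i}.
Substitute known values:
  E[X_{t+1} | ...] = -2 + (0.293) * (2) + (0.555) * (-2) + (-0.002) * (7)
                   = -2.5380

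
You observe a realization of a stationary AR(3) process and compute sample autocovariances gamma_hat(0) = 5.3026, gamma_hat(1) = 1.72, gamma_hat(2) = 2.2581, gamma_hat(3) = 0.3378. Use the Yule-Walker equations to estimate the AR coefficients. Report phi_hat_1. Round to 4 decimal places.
\hat\phi_{1} = 0.2730

The Yule-Walker equations for an AR(p) process read, in matrix form,
  Gamma_p phi = r_p,   with   (Gamma_p)_{ij} = gamma(|i - j|),
                       (r_p)_i = gamma(i),   i,j = 1..p.
Substitute the sample gammas (Toeplitz matrix and right-hand side of size 3):
  Gamma_p = [[5.3026, 1.72, 2.2581], [1.72, 5.3026, 1.72], [2.2581, 1.72, 5.3026]]
  r_p     = [1.72, 2.2581, 0.3378]
Written out (R1..R3):
  (R1) 5.3026 phi_1 + 1.72 phi_2 + 2.2581 phi_3 = 1.72
  (R2) 1.72 phi_1 + 5.3026 phi_2 + 1.72 phi_3 = 2.2581
  (R3) 2.2581 phi_1 + 1.72 phi_2 + 5.3026 phi_3 = 0.3378
Gaussian elimination:
  R2 <- R2 - (1.72/5.3026) R1 = R2 - (0.324369) R1:  4.744685 phi_2 + 0.987542 phi_3 = 1.700185
  R3 <- R3 - (2.2581/5.3026) R1 = R3 - (0.425848) R1:  0.987542 phi_2 + 4.340993 phi_3 = -0.394658
  R3 <- R3 - (0.987542/4.744685) R2 = R3 - (0.208136) R2:  4.13545 phi_3 = -0.748529
Back-substitution:
  phi_hat_3 = -0.748529 / 4.13545 = -0.181003
  phi_hat_2 = (1.700185 - (0.987542)(-0.181003)) / 4.744685 = 0.396008
  phi_hat_1 = (1.72 - (1.72)(0.396008) - (2.2581)(-0.181003)) / 5.3026 = 0.272996
So phi_hat = [0.2730, 0.3960, -0.1810].
Therefore phi_hat_1 = 0.2730.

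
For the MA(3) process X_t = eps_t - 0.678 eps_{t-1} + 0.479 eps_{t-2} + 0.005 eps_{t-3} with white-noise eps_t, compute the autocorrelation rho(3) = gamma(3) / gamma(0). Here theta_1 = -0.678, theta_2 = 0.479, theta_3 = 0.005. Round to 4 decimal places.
\rho(3) = 0.0030

For an MA(q) process with theta_0 = 1, the autocovariance is
  gamma(k) = sigma^2 * sum_{i=0..q-k} theta_i * theta_{i+k},
and rho(k) = gamma(k) / gamma(0). Sigma^2 cancels.
  numerator   = (1)*(0.005) = 0.005.
  denominator = (1)^2 + (-0.678)^2 + (0.479)^2 + (0.005)^2 = 1.68915.
  rho(3) = 0.005 / 1.68915 = 0.0030.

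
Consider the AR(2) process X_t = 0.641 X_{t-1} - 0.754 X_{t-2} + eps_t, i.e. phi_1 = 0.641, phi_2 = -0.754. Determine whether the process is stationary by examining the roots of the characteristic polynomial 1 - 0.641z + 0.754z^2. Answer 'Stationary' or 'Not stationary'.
\text{Stationary}

The AR(p) characteristic polynomial is P(z) = 1 - 0.641z + 0.754z^2.
Stationarity requires all roots to lie outside the unit circle, i.e. |z| > 1 for every root.
Set 1 + (-0.641) z + (0.754) z^2 = 0, i.e. a z^2 + b z + c = 0 with a = 0.754, b = -0.641, c = 1.
Discriminant D = b^2 - 4ac = (-0.641)^2 - 4*(0.754)*1 = 0.410881 - (3.016) = -2.605119.
D < 0, so the roots are the complex-conjugate pair z = (-b +/- i sqrt(-D)) / (2a) = 0.4251 +/- 1.0703i.
For a conjugate pair |z|^2 = z * conj(z) = (product of roots) = c/a = 1/(0.754) = 1.32626, so |z| = sqrt(1.32626) = 1.1516 for both roots.
Moduli of all roots: 1.1516, 1.1516.
All moduli strictly greater than 1? Yes.
Verdict: Stationary.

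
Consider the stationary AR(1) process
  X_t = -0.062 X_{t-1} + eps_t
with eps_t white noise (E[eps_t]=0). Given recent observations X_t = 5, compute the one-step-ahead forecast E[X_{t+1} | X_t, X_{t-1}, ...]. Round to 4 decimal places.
E[X_{t+1} \mid \mathcal F_t] = -0.3100

For an AR(p) model X_t = c + sum_i phi_i X_{t-i} + eps_t, the
one-step-ahead conditional mean is
  E[X_{t+1} | X_t, ...] = c + sum_i phi_i X_{t+1-i}.
Substitute known values:
  E[X_{t+1} | ...] = (-0.062) * (5)
                   = -0.3100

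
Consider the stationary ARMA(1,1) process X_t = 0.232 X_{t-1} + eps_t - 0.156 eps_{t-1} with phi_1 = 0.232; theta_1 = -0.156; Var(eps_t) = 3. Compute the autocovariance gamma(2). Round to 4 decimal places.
\gamma(2) = 0.0539

Multiply the model equation by X_{t-k} and take expectations. With theta_0 = psi_0 = 1 and psi_j the MA(infinity) weights, this gives
  gamma(k) - sum_i phi_i gamma(k-i) = c_k,
  c_k = sigma^2 * sum_{j=k..q} theta_j psi_{j-k}   (c_k = 0 for k > q),
using gamma(-m) = gamma(m).
psi-weights needed (psi_j = theta_j + sum_i phi_i psi_{j-i}):
  psi_1 = theta_1 + phi_1 = -0.156 + (0.232) = 0.076
Right-hand sides:
  c_0 = sigma^2 (1 + theta_1 psi_1) = 3 * (1 + (-0.156)(0.076)) = 3 * 0.988144 = 2.964432
  c_1 = sigma^2 theta_1 = 3 * (-0.156) = -0.468
  c_2 = 0
Equations for k = 0 and k = 1 (AR order 1):
  gamma(0) = phi_1 gamma(1) + c_0
  gamma(1) = phi_1 gamma(0) + c_1
Substituting the second into the first: gamma(0) (1 - phi_1^2) = c_0 + phi_1 c_1, so
  gamma(0) = (c_0 + phi_1 c_1) / (1 - phi_1^2) = (2.964432 + (0.232)(-0.468)) / (1 - (0.232)^2) = 2.855856 / 0.946176 = 3.018314.
  gamma(1) = phi_1 gamma(0) + c_1 = (0.232)(3.018314) + (-0.468) = 0.232249.
For k = 2 (> q): gamma(2) = phi_1 gamma(1) = (0.232)(0.232249) = 0.053882.
Therefore gamma(2) = 0.0539 (to 4 decimal places).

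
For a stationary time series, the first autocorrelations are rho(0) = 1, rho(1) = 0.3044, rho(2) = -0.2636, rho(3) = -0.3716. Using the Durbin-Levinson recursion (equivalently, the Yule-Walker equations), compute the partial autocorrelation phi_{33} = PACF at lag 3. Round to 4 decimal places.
\phi_{33} = -0.1829

The PACF at lag k is phi_{kk}, the last component of the solution
to the Yule-Walker system G_k phi = r_k where
  (G_k)_{ij} = rho(|i - j|), (r_k)_i = rho(i), i,j = 1..k.
Equivalently, Durbin-Levinson gives phi_{kk} iteratively:
  phi_{11} = rho(1)
  phi_{kk} = [rho(k) - sum_{j=1..k-1} phi_{k-1,j} rho(k-j)]
            / [1 - sum_{j=1..k-1} phi_{k-1,j} rho(j)],
  phi_{k,j} = phi_{k-1,j} - phi_{kk} phi_{k-1,k-j},  j = 1..k-1.
Step k = 1:
  phi_11 = rho(1) = 0.3044.
Step k = 2:
  phi_22 = [rho(2) - phi_11 rho(1)] / [1 - phi_11 rho(1)] = [-0.2636 - (0.3044)(0.3044)] / [1 - (0.3044)(0.3044)]
         = -0.35625936 / 0.90734064 = -0.392641.
  Update: phi_21 = phi_11 - phi_22 phi_11 = 0.3044 - (-0.392641)(0.3044) = 0.42392.
Step k = 3:
  phi_33 = [rho(3) - phi_21 rho(2) - phi_22 rho(1)] / [1 - phi_21 rho(1) - phi_22 rho(2)]
    numerator   = -0.3716 - (0.42392)(-0.2636) - (-0.392641)(0.3044) = -0.14033469
    denominator = 1 - (0.42392)(0.3044) - (-0.392641)(-0.2636) = 0.76745852
  phi_33 = -0.14033469 / 0.76745852 = -0.1829.
Therefore phi_{33} = -0.1829.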